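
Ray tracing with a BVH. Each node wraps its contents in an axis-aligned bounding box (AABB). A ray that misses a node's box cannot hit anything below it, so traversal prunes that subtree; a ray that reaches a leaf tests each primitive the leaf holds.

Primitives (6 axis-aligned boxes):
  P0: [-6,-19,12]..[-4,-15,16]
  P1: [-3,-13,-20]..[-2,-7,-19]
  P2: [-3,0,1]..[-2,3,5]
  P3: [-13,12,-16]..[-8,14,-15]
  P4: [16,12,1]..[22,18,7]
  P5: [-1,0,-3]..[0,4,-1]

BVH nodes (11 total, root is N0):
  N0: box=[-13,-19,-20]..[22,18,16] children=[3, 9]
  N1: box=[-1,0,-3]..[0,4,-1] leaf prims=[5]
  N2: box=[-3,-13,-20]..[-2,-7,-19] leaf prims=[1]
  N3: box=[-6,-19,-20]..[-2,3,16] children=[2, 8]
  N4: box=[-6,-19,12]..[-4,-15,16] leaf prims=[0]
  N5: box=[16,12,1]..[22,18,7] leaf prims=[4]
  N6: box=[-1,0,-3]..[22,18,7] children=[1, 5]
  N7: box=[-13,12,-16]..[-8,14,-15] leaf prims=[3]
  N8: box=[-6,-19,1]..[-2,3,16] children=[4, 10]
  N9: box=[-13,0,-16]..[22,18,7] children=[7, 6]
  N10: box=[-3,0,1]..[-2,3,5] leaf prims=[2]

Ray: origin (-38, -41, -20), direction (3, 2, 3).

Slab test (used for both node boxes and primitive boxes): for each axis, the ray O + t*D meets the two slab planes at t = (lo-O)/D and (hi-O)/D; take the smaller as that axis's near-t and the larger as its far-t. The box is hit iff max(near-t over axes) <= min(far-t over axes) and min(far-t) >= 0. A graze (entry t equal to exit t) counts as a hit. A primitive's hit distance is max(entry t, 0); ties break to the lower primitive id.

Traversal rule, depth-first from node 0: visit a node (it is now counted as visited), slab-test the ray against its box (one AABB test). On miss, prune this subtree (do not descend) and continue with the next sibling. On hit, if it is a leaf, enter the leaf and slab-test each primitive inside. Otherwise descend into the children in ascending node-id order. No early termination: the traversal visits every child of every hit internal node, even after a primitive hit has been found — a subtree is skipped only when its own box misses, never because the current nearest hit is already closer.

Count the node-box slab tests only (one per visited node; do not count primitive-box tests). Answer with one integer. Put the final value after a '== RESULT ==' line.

Walk:
N0 x:[25/3,20] y:[11,59/2] z:[0,12] -> hit [11,12], descend [3, 9]
  N3 x:[32/3,12] y:[11,22] z:[0,12] -> hit [11,12], descend [2, 8]
    N2 x:[35/3,12] y:[14,17] z:[0,1/3] -> miss, prune
    N8 x:[32/3,12] y:[11,22] z:[7,12] -> hit [11,12], descend [4, 10]
      N4 x:[32/3,34/3] y:[11,13] z:[32/3,12] -> hit [11,34/3] leaf, test {P0@t=11}
      N10 x:[35/3,12] y:[41/2,22] z:[7,25/3] -> miss, prune
  N9 x:[25/3,20] y:[41/2,59/2] z:[4/3,9] -> miss, prune

Summary -> nodes [0, 3, 2, 8, 4, 10, 9]; box-tests=7; leaf-entries=1; first=P0

== RESULT ==
7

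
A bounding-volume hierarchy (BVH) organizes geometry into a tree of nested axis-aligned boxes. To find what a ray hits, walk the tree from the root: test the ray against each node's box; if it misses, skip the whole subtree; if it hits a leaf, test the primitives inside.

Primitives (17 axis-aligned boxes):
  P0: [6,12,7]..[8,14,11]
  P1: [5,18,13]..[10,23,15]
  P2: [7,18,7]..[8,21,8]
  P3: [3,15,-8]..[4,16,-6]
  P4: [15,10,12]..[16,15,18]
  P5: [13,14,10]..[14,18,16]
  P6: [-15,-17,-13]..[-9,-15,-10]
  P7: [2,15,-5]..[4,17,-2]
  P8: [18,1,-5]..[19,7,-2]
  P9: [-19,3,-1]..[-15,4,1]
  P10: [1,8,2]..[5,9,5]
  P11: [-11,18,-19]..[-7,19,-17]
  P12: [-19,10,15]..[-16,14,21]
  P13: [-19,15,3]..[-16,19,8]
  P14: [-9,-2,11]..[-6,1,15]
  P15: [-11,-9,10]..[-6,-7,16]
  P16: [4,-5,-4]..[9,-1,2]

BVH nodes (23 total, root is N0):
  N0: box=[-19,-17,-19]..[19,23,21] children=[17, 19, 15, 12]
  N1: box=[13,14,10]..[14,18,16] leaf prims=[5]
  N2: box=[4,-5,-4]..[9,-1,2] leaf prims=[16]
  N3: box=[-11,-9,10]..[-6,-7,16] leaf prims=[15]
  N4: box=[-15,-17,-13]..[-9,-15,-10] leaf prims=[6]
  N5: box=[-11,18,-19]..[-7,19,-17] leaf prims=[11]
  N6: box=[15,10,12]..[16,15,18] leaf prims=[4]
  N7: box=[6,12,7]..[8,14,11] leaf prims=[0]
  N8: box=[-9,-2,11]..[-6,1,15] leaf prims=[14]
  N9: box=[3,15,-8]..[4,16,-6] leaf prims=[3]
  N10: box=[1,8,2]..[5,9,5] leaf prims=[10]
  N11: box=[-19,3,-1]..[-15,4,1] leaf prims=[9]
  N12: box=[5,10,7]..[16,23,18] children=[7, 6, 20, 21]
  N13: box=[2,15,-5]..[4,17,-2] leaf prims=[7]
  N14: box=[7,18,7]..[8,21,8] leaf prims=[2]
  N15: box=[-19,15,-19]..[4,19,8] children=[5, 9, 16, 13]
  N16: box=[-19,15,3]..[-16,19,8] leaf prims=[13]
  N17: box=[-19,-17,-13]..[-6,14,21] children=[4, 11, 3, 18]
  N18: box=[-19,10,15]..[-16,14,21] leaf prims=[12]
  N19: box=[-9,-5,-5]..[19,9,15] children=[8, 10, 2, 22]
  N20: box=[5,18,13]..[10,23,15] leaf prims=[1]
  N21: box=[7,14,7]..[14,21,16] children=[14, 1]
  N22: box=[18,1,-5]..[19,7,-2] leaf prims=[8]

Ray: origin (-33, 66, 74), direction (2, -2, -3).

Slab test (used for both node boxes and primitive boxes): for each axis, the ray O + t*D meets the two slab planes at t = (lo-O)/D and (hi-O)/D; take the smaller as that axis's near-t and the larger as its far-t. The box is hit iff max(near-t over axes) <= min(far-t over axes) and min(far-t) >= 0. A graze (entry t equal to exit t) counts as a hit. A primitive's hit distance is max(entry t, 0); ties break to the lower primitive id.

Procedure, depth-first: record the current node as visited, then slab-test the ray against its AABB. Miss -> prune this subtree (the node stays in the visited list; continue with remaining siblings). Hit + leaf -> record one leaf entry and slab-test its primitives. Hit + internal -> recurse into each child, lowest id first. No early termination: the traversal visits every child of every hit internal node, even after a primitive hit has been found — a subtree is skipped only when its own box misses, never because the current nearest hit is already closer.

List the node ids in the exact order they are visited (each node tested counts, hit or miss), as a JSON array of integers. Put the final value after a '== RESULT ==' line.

Trace the traversal:
N0 x:[7,26] y:[43/2,83/2] z:[53/3,31] -> hit [43/2,26], descend [12, 15, 17, 19]
  N12 x:[19,49/2] y:[43/2,28] z:[56/3,67/3] -> hit [43/2,67/3], descend [6, 7, 20, 21]
    N6 x:[24,49/2] y:[51/2,28] z:[56/3,62/3] -> miss, prune
    N7 x:[39/2,41/2] y:[26,27] z:[21,67/3] -> miss, prune
    N20 x:[19,43/2] y:[43/2,24] z:[59/3,61/3] -> miss, prune
    N21 x:[20,47/2] y:[45/2,26] z:[58/3,67/3] -> miss, prune
  N15 x:[7,37/2] y:[47/2,51/2] z:[22,31] -> miss, prune
  N17 x:[7,27/2] y:[26,83/2] z:[53/3,29] -> miss, prune
  N19 x:[12,26] y:[57/2,71/2] z:[59/3,79/3] -> miss, prune

9 AABB tests over nodes [0, 12, 6, 7, 20, 21, 15, 17, 19]; 0 leaves entered; closest miss.

== RESULT ==
[0, 12, 6, 7, 20, 21, 15, 17, 19]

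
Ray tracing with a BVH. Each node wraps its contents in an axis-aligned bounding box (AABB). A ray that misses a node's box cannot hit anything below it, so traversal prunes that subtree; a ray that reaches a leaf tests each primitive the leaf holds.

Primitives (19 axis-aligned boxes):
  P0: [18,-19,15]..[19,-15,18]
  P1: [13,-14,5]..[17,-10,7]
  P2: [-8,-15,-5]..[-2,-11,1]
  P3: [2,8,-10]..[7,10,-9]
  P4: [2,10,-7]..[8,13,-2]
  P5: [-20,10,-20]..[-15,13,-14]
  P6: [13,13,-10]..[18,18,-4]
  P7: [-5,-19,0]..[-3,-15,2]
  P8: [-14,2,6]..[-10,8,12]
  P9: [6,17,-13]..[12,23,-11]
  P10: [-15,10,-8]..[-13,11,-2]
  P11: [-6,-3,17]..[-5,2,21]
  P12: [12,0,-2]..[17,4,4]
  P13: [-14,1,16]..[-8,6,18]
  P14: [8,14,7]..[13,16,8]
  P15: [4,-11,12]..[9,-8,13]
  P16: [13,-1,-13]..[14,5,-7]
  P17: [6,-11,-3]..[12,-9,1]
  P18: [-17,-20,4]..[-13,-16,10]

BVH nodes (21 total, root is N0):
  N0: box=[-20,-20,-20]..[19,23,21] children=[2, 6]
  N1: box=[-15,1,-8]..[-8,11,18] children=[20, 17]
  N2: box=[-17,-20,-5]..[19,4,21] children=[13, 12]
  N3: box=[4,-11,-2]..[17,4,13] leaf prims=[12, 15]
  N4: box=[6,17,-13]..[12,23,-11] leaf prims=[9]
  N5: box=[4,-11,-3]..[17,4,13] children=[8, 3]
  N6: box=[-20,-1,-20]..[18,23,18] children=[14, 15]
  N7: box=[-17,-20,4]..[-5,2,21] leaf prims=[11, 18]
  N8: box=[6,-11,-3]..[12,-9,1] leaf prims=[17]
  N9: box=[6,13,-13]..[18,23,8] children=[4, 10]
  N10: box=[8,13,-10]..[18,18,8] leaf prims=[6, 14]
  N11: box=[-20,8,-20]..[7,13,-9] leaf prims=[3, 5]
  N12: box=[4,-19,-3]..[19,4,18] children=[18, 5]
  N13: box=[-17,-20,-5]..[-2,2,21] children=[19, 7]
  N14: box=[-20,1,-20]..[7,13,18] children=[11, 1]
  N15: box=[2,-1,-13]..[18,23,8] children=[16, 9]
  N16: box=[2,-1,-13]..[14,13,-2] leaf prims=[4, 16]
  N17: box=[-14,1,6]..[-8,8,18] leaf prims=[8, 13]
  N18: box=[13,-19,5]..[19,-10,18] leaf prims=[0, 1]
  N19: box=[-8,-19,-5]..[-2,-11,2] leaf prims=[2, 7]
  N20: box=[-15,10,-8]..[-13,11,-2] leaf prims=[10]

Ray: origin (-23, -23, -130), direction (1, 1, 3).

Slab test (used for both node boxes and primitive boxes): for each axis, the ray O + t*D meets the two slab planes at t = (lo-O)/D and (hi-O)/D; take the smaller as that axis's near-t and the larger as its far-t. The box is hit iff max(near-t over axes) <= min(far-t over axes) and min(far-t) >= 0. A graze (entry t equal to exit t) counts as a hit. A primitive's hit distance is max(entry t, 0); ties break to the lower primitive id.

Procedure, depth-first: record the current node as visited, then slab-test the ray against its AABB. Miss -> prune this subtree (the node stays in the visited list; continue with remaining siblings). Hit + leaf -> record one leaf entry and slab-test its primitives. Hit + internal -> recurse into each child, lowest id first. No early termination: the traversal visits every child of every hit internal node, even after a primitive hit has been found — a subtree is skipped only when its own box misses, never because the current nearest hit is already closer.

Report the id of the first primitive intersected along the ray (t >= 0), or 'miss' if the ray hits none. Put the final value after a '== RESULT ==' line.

Traverse from the root:
N0 x:[3,42] y:[3,46] z:[110/3,151/3] -> hit [110/3,42], descend [2, 6]
  N2 x:[6,42] y:[3,27] z:[125/3,151/3] -> miss, prune
  N6 x:[3,41] y:[22,46] z:[110/3,148/3] -> hit [110/3,41], descend [14, 15]
    N14 x:[3,30] y:[24,36] z:[110/3,148/3] -> miss, prune
    N15 x:[25,41] y:[22,46] z:[39,46] -> hit [39,41], descend [9, 16]
      N9 x:[29,41] y:[36,46] z:[39,46] -> hit [39,41], descend [4, 10]
        N4 x:[29,35] y:[40,46] z:[39,119/3] -> miss, prune
        N10 x:[31,41] y:[36,41] z:[40,46] -> hit [40,41] leaf, test {P6@t=40, P14(miss)}
      N16 x:[25,37] y:[22,36] z:[39,128/3] -> miss, prune

Visited [0, 2, 6, 14, 15, 9, 4, 10, 16]. Tests: 9 box, 1 leaf. Nearest: P6.

== RESULT ==
6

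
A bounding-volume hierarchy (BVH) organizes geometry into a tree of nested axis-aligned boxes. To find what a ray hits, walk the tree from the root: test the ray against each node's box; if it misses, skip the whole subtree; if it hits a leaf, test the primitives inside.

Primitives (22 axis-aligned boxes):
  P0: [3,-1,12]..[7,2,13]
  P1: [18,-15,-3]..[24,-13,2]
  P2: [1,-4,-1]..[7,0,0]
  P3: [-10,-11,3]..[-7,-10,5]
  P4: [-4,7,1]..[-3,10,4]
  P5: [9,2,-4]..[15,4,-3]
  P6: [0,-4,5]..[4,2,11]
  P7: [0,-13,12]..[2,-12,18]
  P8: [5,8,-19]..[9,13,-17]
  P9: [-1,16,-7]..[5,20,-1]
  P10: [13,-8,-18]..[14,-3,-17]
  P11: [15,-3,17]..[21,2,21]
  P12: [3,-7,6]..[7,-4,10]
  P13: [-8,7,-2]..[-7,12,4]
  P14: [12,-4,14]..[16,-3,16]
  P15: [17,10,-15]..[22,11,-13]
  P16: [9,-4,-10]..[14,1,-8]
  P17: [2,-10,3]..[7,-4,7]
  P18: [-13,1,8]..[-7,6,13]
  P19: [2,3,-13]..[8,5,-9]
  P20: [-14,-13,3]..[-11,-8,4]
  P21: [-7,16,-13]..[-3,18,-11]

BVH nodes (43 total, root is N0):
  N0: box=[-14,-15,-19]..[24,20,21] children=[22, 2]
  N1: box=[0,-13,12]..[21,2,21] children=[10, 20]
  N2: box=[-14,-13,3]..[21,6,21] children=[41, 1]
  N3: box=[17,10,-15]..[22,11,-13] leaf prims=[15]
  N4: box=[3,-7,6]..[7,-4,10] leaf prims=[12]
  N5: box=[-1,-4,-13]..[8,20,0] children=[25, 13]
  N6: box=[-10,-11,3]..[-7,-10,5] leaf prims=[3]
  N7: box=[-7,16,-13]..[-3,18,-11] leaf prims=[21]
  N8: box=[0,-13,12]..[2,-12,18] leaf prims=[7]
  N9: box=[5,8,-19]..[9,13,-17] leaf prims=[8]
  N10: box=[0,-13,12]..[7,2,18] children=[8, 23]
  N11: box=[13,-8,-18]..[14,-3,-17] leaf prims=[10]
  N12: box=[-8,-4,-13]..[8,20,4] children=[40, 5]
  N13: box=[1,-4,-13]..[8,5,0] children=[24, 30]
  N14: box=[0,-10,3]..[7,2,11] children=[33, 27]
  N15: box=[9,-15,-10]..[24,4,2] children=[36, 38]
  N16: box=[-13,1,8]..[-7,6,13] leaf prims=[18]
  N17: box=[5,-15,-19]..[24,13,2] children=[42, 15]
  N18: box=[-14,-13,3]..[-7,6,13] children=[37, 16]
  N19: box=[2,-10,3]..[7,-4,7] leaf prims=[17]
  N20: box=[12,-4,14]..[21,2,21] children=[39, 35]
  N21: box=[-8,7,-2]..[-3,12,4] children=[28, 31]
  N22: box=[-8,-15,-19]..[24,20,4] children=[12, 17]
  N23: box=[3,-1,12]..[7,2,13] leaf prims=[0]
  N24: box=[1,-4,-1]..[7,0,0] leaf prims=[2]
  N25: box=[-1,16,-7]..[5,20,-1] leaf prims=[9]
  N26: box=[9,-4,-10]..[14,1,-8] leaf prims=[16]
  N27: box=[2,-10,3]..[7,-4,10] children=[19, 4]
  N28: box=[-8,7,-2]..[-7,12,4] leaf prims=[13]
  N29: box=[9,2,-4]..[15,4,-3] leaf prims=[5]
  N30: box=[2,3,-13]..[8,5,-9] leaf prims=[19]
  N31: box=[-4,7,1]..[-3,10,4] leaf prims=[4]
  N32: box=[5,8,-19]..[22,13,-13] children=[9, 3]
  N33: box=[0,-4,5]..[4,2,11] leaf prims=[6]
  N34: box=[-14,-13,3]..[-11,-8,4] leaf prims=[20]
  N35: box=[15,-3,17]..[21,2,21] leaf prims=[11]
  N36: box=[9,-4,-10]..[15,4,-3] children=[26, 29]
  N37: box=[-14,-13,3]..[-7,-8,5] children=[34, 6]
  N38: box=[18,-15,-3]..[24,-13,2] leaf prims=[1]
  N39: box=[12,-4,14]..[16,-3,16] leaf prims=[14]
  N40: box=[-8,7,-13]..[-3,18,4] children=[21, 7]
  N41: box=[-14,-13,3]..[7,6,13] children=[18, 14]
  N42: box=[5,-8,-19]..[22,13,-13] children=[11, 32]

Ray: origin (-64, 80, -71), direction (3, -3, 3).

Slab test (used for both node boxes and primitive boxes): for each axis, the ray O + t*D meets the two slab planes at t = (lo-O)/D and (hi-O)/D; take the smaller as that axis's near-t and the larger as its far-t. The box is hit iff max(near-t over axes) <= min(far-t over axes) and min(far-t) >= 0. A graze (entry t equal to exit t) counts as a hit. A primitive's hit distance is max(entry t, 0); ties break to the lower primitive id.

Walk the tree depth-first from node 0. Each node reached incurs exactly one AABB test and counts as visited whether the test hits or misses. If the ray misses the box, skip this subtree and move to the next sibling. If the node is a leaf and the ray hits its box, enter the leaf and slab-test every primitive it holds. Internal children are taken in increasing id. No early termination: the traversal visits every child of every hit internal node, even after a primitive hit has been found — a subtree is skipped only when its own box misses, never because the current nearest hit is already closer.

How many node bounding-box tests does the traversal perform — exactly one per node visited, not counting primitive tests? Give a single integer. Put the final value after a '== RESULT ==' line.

Walk:
N0 x:[50/3,88/3] y:[20,95/3] z:[52/3,92/3] -> hit [20,88/3], descend [2, 22]
  N2 x:[50/3,85/3] y:[74/3,31] z:[74/3,92/3] -> hit [74/3,85/3], descend [1, 41]
    N1 x:[64/3,85/3] y:[26,31] z:[83/3,92/3] -> hit [83/3,85/3], descend [10, 20]
      N10 x:[64/3,71/3] y:[26,31] z:[83/3,89/3] -> miss, prune
      N20 x:[76/3,85/3] y:[26,28] z:[85/3,92/3] -> miss, prune
    N41 x:[50/3,71/3] y:[74/3,31] z:[74/3,28] -> miss, prune
  N22 x:[56/3,88/3] y:[20,95/3] z:[52/3,25] -> hit [20,25], descend [12, 17]
    N12 x:[56/3,24] y:[20,28] z:[58/3,25] -> hit [20,24], descend [5, 40]
      N5 x:[21,24] y:[20,28] z:[58/3,71/3] -> hit [21,71/3], descend [13, 25]
        N13 x:[65/3,24] y:[25,28] z:[58/3,71/3] -> miss, prune
        N25 x:[21,23] y:[20,64/3] z:[64/3,70/3] -> hit [64/3,64/3] leaf, test {P9@t=64/3}
      N40 x:[56/3,61/3] y:[62/3,73/3] z:[58/3,25] -> miss, prune
    N17 x:[23,88/3] y:[67/3,95/3] z:[52/3,73/3] -> hit [23,73/3], descend [15, 42]
      N15 x:[73/3,88/3] y:[76/3,95/3] z:[61/3,73/3] -> miss, prune
      N42 x:[23,86/3] y:[67/3,88/3] z:[52/3,58/3] -> miss, prune

order=[0, 2, 1, 10, 20, 41, 22, 12, 5, 13, 25, 40, 17, 15, 42]  |boxes|=15  |leaves|=1  hit=P9

== RESULT ==
15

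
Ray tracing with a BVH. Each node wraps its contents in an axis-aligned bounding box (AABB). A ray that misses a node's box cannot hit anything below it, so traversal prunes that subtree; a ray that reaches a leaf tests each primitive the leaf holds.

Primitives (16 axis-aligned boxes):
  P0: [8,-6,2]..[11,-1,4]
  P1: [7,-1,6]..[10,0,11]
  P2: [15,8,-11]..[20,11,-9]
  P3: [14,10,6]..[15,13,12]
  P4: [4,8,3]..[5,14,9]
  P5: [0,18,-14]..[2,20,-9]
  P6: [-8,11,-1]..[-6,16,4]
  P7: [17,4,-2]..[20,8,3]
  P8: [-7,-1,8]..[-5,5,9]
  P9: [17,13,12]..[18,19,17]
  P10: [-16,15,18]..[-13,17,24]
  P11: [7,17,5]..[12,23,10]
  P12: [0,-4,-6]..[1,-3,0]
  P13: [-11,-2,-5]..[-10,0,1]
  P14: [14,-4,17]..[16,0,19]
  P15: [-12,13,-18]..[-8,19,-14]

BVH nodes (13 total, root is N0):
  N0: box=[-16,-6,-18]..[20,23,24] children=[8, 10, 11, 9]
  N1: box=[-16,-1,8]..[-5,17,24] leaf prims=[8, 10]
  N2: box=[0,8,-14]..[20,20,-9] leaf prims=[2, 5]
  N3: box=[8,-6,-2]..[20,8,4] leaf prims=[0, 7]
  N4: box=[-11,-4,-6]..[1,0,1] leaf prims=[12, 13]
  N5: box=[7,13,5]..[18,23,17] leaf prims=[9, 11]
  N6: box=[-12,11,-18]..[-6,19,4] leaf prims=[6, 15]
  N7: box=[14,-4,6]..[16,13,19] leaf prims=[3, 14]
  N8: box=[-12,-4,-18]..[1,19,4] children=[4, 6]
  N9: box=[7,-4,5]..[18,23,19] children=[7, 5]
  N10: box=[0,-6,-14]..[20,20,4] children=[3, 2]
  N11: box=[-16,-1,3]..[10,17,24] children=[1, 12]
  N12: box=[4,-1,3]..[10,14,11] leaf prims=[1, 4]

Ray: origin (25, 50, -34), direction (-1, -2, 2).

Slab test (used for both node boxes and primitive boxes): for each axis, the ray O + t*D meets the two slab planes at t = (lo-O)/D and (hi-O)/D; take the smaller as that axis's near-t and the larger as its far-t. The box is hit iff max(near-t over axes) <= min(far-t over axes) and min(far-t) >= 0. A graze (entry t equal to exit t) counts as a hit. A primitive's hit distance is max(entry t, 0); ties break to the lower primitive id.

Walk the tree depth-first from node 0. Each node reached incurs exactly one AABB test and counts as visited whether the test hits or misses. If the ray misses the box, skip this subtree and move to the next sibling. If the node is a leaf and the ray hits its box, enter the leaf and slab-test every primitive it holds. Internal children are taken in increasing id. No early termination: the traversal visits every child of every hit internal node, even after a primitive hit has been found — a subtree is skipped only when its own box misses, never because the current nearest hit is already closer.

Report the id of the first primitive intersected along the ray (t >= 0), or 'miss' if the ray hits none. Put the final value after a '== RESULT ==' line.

Trace the traversal:
N0 x:[5,41] y:[27/2,28] z:[8,29] -> hit [27/2,28], descend [8, 9, 10, 11]
  N8 x:[24,37] y:[31/2,27] z:[8,19] -> miss, prune
  N9 x:[7,18] y:[27/2,27] z:[39/2,53/2] -> miss, prune
  N10 x:[5,25] y:[15,28] z:[10,19] -> hit [15,19], descend [2, 3]
    N2 x:[5,25] y:[15,21] z:[10,25/2] -> miss, prune
    N3 x:[5,17] y:[21,28] z:[16,19] -> miss, prune
  N11 x:[15,41] y:[33/2,51/2] z:[37/2,29] -> hit [37/2,51/2], descend [1, 12]
    N1 x:[30,41] y:[33/2,51/2] z:[21,29] -> miss, prune
    N12 x:[15,21] y:[18,51/2] z:[37/2,45/2] -> hit [37/2,21] leaf, test {P1(miss), P4@t=20}

9 AABB tests over nodes [0, 8, 9, 10, 2, 3, 11, 1, 12]; 1 leaf entered; closest P4.

== RESULT ==
4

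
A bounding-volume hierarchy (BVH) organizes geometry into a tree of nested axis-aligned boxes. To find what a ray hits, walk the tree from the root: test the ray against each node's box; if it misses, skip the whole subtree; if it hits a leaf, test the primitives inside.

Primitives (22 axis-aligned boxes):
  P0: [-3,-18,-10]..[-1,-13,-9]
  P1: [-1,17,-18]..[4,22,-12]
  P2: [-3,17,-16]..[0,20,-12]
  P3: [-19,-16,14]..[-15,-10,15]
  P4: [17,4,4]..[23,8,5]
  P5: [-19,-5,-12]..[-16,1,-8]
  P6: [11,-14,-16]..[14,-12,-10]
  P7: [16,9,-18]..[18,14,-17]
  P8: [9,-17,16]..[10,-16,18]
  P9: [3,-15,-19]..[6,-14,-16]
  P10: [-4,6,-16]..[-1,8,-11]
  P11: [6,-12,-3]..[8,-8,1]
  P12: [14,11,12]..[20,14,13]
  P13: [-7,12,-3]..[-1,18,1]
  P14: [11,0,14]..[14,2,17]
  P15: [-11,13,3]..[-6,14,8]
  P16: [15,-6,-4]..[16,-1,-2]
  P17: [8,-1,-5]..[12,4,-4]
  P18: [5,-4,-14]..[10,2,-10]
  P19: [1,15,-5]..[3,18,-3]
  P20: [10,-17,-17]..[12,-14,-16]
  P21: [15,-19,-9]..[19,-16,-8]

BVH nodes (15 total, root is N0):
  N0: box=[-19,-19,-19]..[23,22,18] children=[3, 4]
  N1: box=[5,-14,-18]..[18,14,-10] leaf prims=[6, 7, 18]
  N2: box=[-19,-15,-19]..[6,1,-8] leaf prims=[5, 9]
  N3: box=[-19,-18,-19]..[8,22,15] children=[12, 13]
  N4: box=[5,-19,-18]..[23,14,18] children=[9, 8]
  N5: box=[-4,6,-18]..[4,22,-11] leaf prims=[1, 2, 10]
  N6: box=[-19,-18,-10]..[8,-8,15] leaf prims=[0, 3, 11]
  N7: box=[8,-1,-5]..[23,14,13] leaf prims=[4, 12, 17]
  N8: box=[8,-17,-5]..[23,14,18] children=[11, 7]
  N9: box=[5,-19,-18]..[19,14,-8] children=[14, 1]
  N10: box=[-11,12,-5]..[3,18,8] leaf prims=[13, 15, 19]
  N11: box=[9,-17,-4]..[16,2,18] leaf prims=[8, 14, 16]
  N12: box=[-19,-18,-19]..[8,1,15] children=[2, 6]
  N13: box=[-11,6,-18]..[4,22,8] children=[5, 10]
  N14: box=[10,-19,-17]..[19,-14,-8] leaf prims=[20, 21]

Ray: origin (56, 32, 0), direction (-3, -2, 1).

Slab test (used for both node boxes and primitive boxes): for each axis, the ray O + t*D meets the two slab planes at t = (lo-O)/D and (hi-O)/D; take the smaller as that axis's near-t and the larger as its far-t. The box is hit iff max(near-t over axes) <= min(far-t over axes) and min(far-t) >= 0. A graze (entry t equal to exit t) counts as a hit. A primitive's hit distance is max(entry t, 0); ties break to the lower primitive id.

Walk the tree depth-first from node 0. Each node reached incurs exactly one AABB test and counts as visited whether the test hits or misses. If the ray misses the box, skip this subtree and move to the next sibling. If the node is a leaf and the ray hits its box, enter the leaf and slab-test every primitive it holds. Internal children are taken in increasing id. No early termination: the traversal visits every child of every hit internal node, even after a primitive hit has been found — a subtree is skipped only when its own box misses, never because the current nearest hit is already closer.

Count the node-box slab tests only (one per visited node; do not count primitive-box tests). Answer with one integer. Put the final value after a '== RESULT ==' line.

Walk:
N0 x:[11,25] y:[5,51/2] z:[-19,18] -> hit [11,18], descend [3, 4]
  N3 x:[16,25] y:[5,25] z:[-19,15] -> miss, prune
  N4 x:[11,17] y:[9,51/2] z:[-18,18] -> hit [11,17], descend [8, 9]
    N8 x:[11,16] y:[9,49/2] z:[-5,18] -> hit [11,16], descend [7, 11]
      N7 x:[11,16] y:[9,33/2] z:[-5,13] -> hit [11,13] leaf, test {P4(miss), P12(miss), P17(miss)}
      N11 x:[40/3,47/3] y:[15,49/2] z:[-4,18] -> hit [15,47/3] leaf, test {P8(miss), P14@t=15, P16(miss)}
    N9 x:[37/3,17] y:[9,51/2] z:[-18,-8] -> miss, prune

order=[0, 3, 4, 8, 7, 11, 9]  |boxes|=7  |leaves|=2  hit=P14

== RESULT ==
7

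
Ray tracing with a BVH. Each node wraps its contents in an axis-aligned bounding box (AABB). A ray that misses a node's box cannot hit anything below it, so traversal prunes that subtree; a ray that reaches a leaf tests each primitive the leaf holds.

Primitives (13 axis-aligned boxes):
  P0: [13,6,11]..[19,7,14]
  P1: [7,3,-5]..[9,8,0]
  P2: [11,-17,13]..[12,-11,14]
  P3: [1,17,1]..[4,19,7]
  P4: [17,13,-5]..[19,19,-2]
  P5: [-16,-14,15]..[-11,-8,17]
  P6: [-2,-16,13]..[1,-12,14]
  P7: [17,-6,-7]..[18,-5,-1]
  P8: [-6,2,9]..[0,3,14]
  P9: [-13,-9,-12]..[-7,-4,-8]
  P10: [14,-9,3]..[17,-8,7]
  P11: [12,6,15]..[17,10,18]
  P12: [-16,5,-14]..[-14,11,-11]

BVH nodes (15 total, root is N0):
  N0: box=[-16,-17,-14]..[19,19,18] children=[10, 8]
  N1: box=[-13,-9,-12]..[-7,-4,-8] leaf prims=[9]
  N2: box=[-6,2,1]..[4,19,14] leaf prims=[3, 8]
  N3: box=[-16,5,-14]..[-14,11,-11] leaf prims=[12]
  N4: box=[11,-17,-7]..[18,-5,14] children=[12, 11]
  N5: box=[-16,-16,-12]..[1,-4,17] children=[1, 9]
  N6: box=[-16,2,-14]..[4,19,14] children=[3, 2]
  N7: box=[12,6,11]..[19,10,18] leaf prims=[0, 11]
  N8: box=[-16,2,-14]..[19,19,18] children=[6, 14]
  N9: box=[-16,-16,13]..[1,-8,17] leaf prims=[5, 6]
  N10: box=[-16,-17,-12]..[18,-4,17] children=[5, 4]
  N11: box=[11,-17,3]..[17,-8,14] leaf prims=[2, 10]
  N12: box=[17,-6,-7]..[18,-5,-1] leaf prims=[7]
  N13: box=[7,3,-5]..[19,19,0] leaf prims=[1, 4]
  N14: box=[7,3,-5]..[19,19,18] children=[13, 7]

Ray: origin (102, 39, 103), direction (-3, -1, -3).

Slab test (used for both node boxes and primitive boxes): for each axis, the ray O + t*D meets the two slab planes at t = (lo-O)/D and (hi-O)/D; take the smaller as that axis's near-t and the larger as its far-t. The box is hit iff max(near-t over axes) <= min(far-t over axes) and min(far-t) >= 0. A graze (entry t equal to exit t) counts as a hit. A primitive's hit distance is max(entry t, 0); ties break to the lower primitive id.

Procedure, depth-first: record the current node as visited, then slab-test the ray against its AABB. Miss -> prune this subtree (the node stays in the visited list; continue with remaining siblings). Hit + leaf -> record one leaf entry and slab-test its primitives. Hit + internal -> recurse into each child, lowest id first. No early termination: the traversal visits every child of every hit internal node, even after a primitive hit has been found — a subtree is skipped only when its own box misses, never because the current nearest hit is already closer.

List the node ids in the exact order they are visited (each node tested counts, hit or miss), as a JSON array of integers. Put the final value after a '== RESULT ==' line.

Trace the traversal:
N0 x:[83/3,118/3] y:[20,56] z:[85/3,39] -> hit [85/3,39], descend [8, 10]
  N8 x:[83/3,118/3] y:[20,37] z:[85/3,39] -> hit [85/3,37], descend [6, 14]
    N6 x:[98/3,118/3] y:[20,37] z:[89/3,39] -> hit [98/3,37], descend [2, 3]
      N2 x:[98/3,36] y:[20,37] z:[89/3,34] -> hit [98/3,34] leaf, test {P3(miss), P8(miss)}
      N3 x:[116/3,118/3] y:[28,34] z:[38,39] -> miss, prune
    N14 x:[83/3,95/3] y:[20,36] z:[85/3,36] -> hit [85/3,95/3], descend [7, 13]
      N7 x:[83/3,30] y:[29,33] z:[85/3,92/3] -> hit [29,30] leaf, test {P0(miss), P11@t=29}
      N13 x:[83/3,95/3] y:[20,36] z:[103/3,36] -> miss, prune
  N10 x:[28,118/3] y:[43,56] z:[86/3,115/3] -> miss, prune

9 AABB tests over nodes [0, 8, 6, 2, 3, 14, 7, 13, 10]; 2 leaves entered; closest P11.

== RESULT ==
[0, 8, 6, 2, 3, 14, 7, 13, 10]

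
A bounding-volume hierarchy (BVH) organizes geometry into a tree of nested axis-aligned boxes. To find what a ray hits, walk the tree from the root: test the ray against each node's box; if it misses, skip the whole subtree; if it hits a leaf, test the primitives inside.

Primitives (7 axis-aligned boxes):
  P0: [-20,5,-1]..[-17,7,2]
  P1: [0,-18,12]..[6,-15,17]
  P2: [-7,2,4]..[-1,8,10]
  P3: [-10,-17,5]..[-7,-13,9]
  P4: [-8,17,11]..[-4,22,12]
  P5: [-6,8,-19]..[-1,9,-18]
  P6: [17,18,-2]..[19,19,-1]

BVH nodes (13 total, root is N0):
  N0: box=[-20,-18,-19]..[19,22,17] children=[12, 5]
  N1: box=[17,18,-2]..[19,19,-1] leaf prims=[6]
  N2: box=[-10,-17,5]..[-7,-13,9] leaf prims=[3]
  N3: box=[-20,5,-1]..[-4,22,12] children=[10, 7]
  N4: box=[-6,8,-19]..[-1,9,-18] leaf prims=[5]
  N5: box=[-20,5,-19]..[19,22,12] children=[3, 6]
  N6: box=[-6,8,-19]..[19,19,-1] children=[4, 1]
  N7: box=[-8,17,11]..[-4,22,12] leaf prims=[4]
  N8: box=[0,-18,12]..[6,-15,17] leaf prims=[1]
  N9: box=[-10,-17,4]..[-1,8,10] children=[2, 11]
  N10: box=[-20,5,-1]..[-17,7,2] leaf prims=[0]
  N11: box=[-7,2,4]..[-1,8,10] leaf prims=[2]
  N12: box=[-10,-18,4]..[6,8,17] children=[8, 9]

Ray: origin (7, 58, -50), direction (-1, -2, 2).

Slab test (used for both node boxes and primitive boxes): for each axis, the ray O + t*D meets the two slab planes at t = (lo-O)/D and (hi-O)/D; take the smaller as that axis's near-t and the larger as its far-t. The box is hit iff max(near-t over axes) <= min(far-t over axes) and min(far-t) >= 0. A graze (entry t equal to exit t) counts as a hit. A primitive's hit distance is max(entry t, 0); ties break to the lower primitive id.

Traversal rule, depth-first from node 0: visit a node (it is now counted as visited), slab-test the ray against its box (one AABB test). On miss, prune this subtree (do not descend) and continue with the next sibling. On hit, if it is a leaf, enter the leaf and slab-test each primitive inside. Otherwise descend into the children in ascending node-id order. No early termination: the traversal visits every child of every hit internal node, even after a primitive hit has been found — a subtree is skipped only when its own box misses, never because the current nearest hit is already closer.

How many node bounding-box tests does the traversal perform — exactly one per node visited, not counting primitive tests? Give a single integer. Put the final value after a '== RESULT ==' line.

Walk:
N0 x:[-12,27] y:[18,38] z:[31/2,67/2] -> hit [18,27], descend [5, 12]
  N5 x:[-12,27] y:[18,53/2] z:[31/2,31] -> hit [18,53/2], descend [3, 6]
    N3 x:[11,27] y:[18,53/2] z:[49/2,31] -> hit [49/2,53/2], descend [7, 10]
      N7 x:[11,15] y:[18,41/2] z:[61/2,31] -> miss, prune
      N10 x:[24,27] y:[51/2,53/2] z:[49/2,26] -> hit [51/2,26] leaf, test {P0@t=51/2}
    N6 x:[-12,13] y:[39/2,25] z:[31/2,49/2] -> miss, prune
  N12 x:[1,17] y:[25,38] z:[27,67/2] -> miss, prune

Visited [0, 5, 3, 7, 10, 6, 12]. Tests: 7 box, 1 leaf. Nearest: P0.

== RESULT ==
7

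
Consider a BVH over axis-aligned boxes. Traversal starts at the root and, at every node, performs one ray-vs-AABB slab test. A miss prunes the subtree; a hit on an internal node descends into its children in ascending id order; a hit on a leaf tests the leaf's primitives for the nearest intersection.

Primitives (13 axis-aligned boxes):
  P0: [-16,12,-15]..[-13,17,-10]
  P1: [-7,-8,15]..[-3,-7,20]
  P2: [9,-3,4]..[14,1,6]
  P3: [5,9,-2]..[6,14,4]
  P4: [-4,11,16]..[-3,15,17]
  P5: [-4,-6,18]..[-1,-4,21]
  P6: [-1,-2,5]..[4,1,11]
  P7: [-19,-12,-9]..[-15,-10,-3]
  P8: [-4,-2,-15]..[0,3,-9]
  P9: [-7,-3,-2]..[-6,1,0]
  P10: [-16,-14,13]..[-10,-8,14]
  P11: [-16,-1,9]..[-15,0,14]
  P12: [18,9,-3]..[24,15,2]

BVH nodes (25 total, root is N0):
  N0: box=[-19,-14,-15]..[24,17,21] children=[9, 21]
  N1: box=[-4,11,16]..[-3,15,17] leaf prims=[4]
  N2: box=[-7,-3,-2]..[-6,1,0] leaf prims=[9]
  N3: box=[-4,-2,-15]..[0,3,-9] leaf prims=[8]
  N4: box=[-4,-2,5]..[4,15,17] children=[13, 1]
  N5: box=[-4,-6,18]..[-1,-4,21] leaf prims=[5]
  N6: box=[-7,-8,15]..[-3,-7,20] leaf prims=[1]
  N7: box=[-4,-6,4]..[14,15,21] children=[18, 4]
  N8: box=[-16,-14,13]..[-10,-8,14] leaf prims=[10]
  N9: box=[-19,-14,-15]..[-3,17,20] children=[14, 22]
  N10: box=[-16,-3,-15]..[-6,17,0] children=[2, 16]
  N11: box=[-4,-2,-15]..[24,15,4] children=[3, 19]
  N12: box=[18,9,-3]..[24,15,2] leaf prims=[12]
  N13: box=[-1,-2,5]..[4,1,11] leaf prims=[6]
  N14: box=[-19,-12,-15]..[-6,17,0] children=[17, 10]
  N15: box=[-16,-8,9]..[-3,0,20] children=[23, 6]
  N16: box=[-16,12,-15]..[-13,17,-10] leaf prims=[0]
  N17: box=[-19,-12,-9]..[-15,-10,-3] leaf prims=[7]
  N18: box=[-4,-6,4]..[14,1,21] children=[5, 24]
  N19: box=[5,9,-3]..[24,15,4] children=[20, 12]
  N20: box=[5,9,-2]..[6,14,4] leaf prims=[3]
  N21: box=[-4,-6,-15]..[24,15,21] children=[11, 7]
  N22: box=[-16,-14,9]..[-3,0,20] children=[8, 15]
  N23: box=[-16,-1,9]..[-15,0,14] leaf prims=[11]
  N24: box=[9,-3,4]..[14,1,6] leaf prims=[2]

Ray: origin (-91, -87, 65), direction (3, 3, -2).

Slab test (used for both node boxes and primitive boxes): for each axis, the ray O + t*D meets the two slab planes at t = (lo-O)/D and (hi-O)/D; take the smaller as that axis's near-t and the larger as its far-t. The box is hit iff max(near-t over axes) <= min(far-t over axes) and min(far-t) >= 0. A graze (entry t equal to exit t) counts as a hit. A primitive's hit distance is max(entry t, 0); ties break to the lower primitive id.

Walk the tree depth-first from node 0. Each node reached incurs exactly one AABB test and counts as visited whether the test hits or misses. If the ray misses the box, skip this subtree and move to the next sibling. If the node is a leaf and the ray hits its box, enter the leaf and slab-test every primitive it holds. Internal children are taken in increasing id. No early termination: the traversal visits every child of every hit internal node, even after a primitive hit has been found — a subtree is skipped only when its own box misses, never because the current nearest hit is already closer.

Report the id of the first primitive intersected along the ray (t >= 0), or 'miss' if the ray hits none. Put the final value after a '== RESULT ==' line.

Trace the traversal:
N0 x:[24,115/3] y:[73/3,104/3] z:[22,40] -> hit [73/3,104/3], descend [9, 21]
  N9 x:[24,88/3] y:[73/3,104/3] z:[45/2,40] -> hit [73/3,88/3], descend [14, 22]
    N14 x:[24,85/3] y:[25,104/3] z:[65/2,40] -> miss, prune
    N22 x:[25,88/3] y:[73/3,29] z:[45/2,28] -> hit [25,28], descend [8, 15]
      N8 x:[25,27] y:[73/3,79/3] z:[51/2,26] -> hit [51/2,26] leaf, test {P10@t=51/2}
      N15 x:[25,88/3] y:[79/3,29] z:[45/2,28] -> hit [79/3,28], descend [6, 23]
        N6 x:[28,88/3] y:[79/3,80/3] z:[45/2,25] -> miss, prune
        N23 x:[25,76/3] y:[86/3,29] z:[51/2,28] -> miss, prune
  N21 x:[29,115/3] y:[27,34] z:[22,40] -> hit [29,34], descend [7, 11]
    N7 x:[29,35] y:[27,34] z:[22,61/2] -> hit [29,61/2], descend [4, 18]
      N4 x:[29,95/3] y:[85/3,34] z:[24,30] -> hit [29,30], descend [1, 13]
        N1 x:[29,88/3] y:[98/3,34] z:[24,49/2] -> miss, prune
        N13 x:[30,95/3] y:[85/3,88/3] z:[27,30] -> miss, prune
      N18 x:[29,35] y:[27,88/3] z:[22,61/2] -> hit [29,88/3], descend [5, 24]
        N5 x:[29,30] y:[27,83/3] z:[22,47/2] -> miss, prune
        N24 x:[100/3,35] y:[28,88/3] z:[59/2,61/2] -> miss, prune
    N11 x:[29,115/3] y:[85/3,34] z:[61/2,40] -> hit [61/2,34], descend [3, 19]
      N3 x:[29,91/3] y:[85/3,30] z:[37,40] -> miss, prune
      N19 x:[32,115/3] y:[32,34] z:[61/2,34] -> hit [32,34], descend [12, 20]
        N12 x:[109/3,115/3] y:[32,34] z:[63/2,34] -> miss, prune
        N20 x:[32,97/3] y:[32,101/3] z:[61/2,67/2] -> hit [32,97/3] leaf, test {P3@t=32}

Summary -> nodes [0, 9, 14, 22, 8, 15, 6, 23, 21, 7, 4, 1, 13, 18, 5, 24, 11, 3, 19, 12, 20]; box-tests=21; leaf-entries=2; first=P10

== RESULT ==
10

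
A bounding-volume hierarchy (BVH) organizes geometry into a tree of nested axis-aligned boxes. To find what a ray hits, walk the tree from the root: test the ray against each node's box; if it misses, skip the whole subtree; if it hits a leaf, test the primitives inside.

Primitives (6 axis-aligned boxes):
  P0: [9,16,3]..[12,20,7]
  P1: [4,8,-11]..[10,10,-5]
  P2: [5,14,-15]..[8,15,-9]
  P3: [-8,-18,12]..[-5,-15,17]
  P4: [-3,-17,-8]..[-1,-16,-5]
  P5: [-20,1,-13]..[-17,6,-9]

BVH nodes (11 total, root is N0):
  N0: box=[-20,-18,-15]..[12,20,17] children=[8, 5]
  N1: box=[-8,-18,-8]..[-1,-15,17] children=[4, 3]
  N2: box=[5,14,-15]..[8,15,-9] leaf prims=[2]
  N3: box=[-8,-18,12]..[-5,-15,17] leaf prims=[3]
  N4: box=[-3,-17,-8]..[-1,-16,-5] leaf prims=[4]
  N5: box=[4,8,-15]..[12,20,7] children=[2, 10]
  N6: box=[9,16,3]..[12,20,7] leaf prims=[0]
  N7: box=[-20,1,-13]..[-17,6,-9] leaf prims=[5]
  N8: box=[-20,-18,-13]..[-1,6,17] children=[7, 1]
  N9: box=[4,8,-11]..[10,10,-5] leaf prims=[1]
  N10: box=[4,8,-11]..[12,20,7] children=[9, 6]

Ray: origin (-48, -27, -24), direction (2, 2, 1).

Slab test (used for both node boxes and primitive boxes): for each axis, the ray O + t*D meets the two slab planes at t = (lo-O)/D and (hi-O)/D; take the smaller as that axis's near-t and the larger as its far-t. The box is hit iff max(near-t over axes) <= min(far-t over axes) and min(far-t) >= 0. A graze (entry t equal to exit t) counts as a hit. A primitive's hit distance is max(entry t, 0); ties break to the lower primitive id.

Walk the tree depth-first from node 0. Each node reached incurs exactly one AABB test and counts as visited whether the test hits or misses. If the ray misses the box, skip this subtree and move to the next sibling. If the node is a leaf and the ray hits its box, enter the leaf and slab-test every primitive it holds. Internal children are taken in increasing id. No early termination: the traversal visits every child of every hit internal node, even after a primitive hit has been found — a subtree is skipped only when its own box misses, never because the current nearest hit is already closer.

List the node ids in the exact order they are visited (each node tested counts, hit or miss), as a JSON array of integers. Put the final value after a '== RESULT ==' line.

Trace the traversal:
N0 x:[14,30] y:[9/2,47/2] z:[9,41] -> hit [14,47/2], descend [5, 8]
  N5 x:[26,30] y:[35/2,47/2] z:[9,31] -> miss, prune
  N8 x:[14,47/2] y:[9/2,33/2] z:[11,41] -> hit [14,33/2], descend [1, 7]
    N1 x:[20,47/2] y:[9/2,6] z:[16,41] -> miss, prune
    N7 x:[14,31/2] y:[14,33/2] z:[11,15] -> hit [14,15] leaf, test {P5@t=14}

Summary -> nodes [0, 5, 8, 1, 7]; box-tests=5; leaf-entries=1; first=P5

== RESULT ==
[0, 5, 8, 1, 7]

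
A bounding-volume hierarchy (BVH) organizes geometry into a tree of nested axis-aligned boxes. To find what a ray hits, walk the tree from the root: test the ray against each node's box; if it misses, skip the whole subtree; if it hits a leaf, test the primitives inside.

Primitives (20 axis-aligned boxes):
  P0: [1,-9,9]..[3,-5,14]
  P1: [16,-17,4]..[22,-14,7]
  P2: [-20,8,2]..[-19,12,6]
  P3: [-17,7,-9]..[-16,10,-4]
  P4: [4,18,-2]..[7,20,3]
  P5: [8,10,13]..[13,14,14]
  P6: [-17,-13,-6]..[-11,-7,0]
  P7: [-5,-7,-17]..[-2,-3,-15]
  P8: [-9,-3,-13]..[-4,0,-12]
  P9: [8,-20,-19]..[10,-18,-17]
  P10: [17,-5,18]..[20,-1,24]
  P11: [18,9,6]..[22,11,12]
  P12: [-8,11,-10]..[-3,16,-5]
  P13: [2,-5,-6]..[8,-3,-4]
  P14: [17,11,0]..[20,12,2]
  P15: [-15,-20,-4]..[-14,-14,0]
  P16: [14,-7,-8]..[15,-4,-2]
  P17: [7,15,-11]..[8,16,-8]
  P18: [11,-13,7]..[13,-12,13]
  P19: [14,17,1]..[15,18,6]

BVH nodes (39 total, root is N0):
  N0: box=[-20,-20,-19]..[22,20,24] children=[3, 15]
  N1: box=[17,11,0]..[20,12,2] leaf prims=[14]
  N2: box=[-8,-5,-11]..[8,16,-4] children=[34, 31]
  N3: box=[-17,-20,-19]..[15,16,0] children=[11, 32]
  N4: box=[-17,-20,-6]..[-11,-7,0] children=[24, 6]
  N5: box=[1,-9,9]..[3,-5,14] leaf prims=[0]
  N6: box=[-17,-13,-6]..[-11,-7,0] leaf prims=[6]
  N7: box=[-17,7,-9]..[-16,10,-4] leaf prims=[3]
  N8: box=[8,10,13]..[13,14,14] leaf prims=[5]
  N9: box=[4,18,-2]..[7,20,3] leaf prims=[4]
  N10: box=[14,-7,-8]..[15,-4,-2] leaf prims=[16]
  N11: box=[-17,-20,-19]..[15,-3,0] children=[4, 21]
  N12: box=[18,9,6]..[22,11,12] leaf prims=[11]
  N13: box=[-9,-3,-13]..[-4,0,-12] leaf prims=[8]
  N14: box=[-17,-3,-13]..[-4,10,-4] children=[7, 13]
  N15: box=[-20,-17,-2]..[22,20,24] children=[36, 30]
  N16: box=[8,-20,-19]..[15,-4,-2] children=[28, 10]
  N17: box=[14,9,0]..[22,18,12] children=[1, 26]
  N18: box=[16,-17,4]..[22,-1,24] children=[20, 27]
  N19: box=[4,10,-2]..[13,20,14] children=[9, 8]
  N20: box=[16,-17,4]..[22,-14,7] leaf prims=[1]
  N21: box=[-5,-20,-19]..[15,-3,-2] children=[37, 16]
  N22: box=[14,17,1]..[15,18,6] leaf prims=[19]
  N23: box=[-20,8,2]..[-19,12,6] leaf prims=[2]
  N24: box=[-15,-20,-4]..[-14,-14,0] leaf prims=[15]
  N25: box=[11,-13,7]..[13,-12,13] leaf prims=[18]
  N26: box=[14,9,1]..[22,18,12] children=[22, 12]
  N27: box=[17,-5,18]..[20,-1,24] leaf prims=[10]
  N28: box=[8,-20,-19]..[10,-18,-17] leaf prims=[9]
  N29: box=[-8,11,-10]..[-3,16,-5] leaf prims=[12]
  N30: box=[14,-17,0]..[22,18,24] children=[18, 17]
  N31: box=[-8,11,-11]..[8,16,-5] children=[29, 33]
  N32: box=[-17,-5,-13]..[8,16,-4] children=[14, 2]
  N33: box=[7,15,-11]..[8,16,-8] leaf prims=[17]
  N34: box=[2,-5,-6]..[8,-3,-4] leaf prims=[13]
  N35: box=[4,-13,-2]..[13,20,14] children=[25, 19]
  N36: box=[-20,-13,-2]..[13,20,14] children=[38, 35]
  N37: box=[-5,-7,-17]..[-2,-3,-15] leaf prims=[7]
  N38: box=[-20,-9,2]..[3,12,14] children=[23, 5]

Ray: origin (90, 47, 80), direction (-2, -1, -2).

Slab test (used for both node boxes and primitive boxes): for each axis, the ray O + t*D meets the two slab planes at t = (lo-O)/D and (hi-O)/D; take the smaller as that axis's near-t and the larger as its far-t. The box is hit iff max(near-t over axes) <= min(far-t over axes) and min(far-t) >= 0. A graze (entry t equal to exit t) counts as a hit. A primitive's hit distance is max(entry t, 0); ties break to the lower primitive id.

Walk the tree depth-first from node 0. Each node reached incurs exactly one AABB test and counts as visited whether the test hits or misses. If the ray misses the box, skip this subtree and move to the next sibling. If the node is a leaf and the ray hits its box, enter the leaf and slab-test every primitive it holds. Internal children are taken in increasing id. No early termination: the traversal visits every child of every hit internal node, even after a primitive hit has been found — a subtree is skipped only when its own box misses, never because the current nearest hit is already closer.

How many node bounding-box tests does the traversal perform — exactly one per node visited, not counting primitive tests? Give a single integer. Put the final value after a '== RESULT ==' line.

Walk:
N0 x:[34,55] y:[27,67] z:[28,99/2] -> hit [34,99/2], descend [3, 15]
  N3 x:[75/2,107/2] y:[31,67] z:[40,99/2] -> hit [40,99/2], descend [11, 32]
    N11 x:[75/2,107/2] y:[50,67] z:[40,99/2] -> miss, prune
    N32 x:[41,107/2] y:[31,52] z:[42,93/2] -> hit [42,93/2], descend [2, 14]
      N2 x:[41,49] y:[31,52] z:[42,91/2] -> hit [42,91/2], descend [31, 34]
        N31 x:[41,49] y:[31,36] z:[85/2,91/2] -> miss, prune
        N34 x:[41,44] y:[50,52] z:[42,43] -> miss, prune
      N14 x:[47,107/2] y:[37,50] z:[42,93/2] -> miss, prune
  N15 x:[34,55] y:[27,64] z:[28,41] -> hit [34,41], descend [30, 36]
    N30 x:[34,38] y:[29,64] z:[28,40] -> hit [34,38], descend [17, 18]
      N17 x:[34,38] y:[29,38] z:[34,40] -> hit [34,38], descend [1, 26]
        N1 x:[35,73/2] y:[35,36] z:[39,40] -> miss, prune
        N26 x:[34,38] y:[29,38] z:[34,79/2] -> hit [34,38], descend [12, 22]
          N12 x:[34,36] y:[36,38] z:[34,37] -> hit [36,36] leaf, test {P11@t=36}
          N22 x:[75/2,38] y:[29,30] z:[37,79/2] -> miss, prune
      N18 x:[34,37] y:[48,64] z:[28,38] -> miss, prune
    N36 x:[77/2,55] y:[27,60] z:[33,41] -> hit [77/2,41], descend [35, 38]
      N35 x:[77/2,43] y:[27,60] z:[33,41] -> hit [77/2,41], descend [19, 25]
        N19 x:[77/2,43] y:[27,37] z:[33,41] -> miss, prune
        N25 x:[77/2,79/2] y:[59,60] z:[67/2,73/2] -> miss, prune
      N38 x:[87/2,55] y:[35,56] z:[33,39] -> miss, prune

order=[0, 3, 11, 32, 2, 31, 34, 14, 15, 30, 17, 1, 26, 12, 22, 18, 36, 35, 19, 25, 38]  |boxes|=21  |leaves|=1  hit=P11

== RESULT ==
21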